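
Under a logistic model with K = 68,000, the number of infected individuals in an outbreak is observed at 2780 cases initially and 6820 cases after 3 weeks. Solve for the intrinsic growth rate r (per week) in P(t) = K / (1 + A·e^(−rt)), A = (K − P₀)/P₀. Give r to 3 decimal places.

A = (68000 − 2780)/2780 = 23.46043
6820 = 68000/(1 + 23.46043·e^(−r·3)) → e^(−3r) = (9.97067 − 1)/23.46043 = 0.382375
r = −ln(0.382375)/3 = 0.96135/3

r ≈ 0.320 per week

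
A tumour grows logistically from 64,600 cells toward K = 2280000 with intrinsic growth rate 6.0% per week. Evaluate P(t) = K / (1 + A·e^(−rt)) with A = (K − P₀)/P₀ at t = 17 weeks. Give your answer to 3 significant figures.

A = (2280000 − 64600)/64600 = 34.29412
P(17) = 2280000 / (1 + 34.29412·e^(−0.06·17)) = 2280000 / (1 + 34.29412·0.360595)
= 2280000 / 13.36629 ≈ 170578.43

≈ 171,000 cells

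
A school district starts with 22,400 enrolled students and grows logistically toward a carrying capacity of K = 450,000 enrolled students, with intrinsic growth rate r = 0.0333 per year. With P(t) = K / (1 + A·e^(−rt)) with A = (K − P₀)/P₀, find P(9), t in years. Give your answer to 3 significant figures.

A = (450000 − 22400)/22400 = 19.08929
P(9) = 450000 / (1 + 19.08929·e^(−0.0333·9)) = 450000 / (1 + 19.08929·0.74104)
= 450000 / 15.14593 ≈ 29710.94

≈ 29,700 enrolled students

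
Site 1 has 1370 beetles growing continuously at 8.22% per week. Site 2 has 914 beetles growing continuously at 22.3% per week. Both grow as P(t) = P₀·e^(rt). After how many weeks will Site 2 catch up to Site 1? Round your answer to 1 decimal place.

1370·e^(0.0822t) = 914·e^(0.223t)
1370/914 = e^((0.223 − 0.0822)t) → ln(1.49891) = 0.1408·t
t = 0.40474 / 0.1408

t ≈ 2.9 weeks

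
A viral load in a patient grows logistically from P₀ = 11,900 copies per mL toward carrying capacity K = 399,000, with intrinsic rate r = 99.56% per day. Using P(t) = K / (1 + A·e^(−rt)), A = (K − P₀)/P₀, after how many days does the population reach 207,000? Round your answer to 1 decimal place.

A = (399000 − 11900)/11900 = 32.52941
207000 = 399000/(1 + 32.52941·e^(−0.9956t)) → 1 + 32.52941·e^(−0.9956t) = 1.92754
e^(−0.9956t) = 0.028514 → t = ln(35.07077)/0.9956 = 3.55737/0.9956

t ≈ 3.6 days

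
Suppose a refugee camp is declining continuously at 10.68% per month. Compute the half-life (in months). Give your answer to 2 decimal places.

half-life ≈ 6.49 months

half-life = ln(2) / |r| = 0.69315 / 0.1068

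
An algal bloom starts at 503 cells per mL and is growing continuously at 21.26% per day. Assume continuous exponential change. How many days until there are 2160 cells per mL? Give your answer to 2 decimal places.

2160 = 503 · e^(0.2126·t)
t = ln(2160/503) / 0.2126 = ln(4.29423) / 0.2126 = 1.45727 / 0.2126

t ≈ 6.85 days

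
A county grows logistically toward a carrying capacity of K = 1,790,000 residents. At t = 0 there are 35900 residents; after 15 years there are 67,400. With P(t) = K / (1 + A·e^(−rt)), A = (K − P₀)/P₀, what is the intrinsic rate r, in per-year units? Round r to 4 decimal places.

A = (1790000 − 35900)/35900 = 48.86072
67400 = 1790000/(1 + 48.86072·e^(−r·15)) → e^(−15r) = (26.55786 − 1)/48.86072 = 0.523076
r = −ln(0.523076)/15 = 0.64803/15

r ≈ 0.0432 per year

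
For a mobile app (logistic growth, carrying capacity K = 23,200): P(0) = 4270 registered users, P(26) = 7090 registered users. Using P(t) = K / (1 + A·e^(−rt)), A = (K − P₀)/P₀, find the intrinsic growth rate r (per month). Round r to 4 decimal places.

r ≈ 0.0257 per month

A = (23200 − 4270)/4270 = 4.43326
7090 = 23200/(1 + 4.43326·e^(−r·26)) → e^(−26r) = (3.27221 − 1)/4.43326 = 0.512539
r = −ln(0.512539)/26 = 0.66838/26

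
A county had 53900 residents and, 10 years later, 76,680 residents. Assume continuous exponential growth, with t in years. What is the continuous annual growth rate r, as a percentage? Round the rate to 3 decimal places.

r ≈ 3.525% per year

76680 = 53900 · e^(r·10)
e^(10r) = 76680/53900 = 1.42263
r = ln(1.42263) / 10 = 0.35251 / 10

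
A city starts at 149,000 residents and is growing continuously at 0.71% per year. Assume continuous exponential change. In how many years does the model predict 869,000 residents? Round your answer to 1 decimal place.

t ≈ 248.4 years

869000 = 149000 · e^(0.0071·t)
t = ln(869000/149000) / 0.0071 = ln(5.83221) / 0.0071 = 1.7634 / 0.0071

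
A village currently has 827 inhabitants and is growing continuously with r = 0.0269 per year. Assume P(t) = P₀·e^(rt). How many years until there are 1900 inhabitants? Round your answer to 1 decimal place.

t ≈ 30.9 years

1900 = 827 · e^(0.0269·t)
t = ln(1900/827) / 0.0269 = ln(2.29746) / 0.0269 = 0.8318 / 0.0269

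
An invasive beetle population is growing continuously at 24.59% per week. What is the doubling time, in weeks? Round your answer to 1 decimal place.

doubling time ≈ 2.8 weeks

doubling time = ln(2) / |r| = 0.69315 / 0.2459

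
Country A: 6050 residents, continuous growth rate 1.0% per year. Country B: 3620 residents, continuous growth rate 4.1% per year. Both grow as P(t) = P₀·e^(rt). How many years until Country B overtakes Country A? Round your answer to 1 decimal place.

t ≈ 16.6 years

6050·e^(0.01t) = 3620·e^(0.041t)
6050/3620 = e^((0.041 − 0.01)t) → ln(1.67127) = 0.031·t
t = 0.51358 / 0.031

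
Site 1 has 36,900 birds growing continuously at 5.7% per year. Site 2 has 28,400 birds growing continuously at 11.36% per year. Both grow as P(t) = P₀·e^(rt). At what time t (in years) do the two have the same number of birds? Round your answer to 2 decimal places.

t ≈ 4.63 years

36900·e^(0.057t) = 28400·e^(0.1136t)
36900/28400 = e^((0.1136 − 0.057)t) → ln(1.2993) = 0.0566·t
t = 0.26182 / 0.0566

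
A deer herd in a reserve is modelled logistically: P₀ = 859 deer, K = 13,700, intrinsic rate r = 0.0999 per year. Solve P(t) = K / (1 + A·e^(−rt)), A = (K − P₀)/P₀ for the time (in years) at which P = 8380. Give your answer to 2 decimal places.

t ≈ 31.62 years

A = (13700 − 859)/859 = 14.94878
8380 = 13700/(1 + 14.94878·e^(−0.0999t)) → 1 + 14.94878·e^(−0.0999t) = 1.63484
e^(−0.0999t) = 0.042468 → t = ln(23.54713)/0.0999 = 3.159/0.0999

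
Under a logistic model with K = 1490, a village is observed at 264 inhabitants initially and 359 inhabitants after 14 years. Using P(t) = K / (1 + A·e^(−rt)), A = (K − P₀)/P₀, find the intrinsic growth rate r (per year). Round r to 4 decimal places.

r ≈ 0.0277 per year

A = (1490 − 264)/264 = 4.64394
359 = 1490/(1 + 4.64394·e^(−r·14)) → e^(−14r) = (4.15042 − 1)/4.64394 = 0.678393
r = −ln(0.678393)/14 = 0.38803/14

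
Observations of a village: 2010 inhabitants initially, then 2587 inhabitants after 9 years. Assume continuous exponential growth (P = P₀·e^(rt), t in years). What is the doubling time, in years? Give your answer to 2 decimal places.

doubling time ≈ 24.72 years

r = ln(2587/2010) / 9 = ln(1.28706) / 9 ≈ 0.02804 per year
doubling time = ln 2 / |r| = 0.69315 / 0.02804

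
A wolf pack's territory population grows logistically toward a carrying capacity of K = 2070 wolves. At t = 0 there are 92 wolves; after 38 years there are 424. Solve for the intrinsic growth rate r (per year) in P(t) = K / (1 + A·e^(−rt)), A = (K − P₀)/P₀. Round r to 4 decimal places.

A = (2070 − 92)/92 = 21.5
424 = 2070/(1 + 21.5·e^(−r·38)) → e^(−38r) = (4.88208 − 1)/21.5 = 0.180562
r = −ln(0.180562)/38 = 1.71168/38

r ≈ 0.0450 per year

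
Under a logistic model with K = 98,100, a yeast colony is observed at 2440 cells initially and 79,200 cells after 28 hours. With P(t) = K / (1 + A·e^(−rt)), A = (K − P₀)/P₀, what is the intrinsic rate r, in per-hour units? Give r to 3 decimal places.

r ≈ 0.182 per hour

A = (98100 − 2440)/2440 = 39.20492
79200 = 98100/(1 + 39.20492·e^(−r·28)) → e^(−28r) = (1.23864 − 1)/39.20492 = 0.006087
r = −ln(0.006087)/28 = 5.10162/28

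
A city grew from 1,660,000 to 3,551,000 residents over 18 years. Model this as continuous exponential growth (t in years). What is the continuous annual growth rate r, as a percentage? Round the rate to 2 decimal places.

r ≈ 4.22% per year

3551000 = 1660000 · e^(r·18)
e^(18r) = 3551000/1660000 = 2.13916
r = ln(2.13916) / 18 = 0.76041 / 18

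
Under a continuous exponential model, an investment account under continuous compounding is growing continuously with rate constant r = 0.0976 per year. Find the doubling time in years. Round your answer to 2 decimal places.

doubling time ≈ 7.10 years

doubling time = ln(2) / |r| = 0.69315 / 0.0976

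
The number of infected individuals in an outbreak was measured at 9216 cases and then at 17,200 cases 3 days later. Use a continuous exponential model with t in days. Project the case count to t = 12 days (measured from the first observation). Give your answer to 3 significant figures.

r = ln(17200/9216) / 3 ≈ 0.207989 per day
P(12) = 9216 · e^(0.207989·12) = 9216 · 12.13232 ≈ 111811.48

≈ 112,000 cases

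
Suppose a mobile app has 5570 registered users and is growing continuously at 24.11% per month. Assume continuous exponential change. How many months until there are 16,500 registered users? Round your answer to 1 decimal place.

t ≈ 4.5 months

16500 = 5570 · e^(0.2411·t)
t = ln(16500/5570) / 0.2411 = ln(2.9623) / 0.2411 = 1.08597 / 0.2411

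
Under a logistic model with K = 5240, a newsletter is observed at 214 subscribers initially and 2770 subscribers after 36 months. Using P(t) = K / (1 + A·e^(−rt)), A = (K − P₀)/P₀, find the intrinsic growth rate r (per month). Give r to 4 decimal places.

r ≈ 0.0909 per month

A = (5240 − 214)/214 = 23.48598
2770 = 5240/(1 + 23.48598·e^(−r·36)) → e^(−36r) = (1.8917 − 1)/23.48598 = 0.037967
r = −ln(0.037967)/36 = 3.27103/36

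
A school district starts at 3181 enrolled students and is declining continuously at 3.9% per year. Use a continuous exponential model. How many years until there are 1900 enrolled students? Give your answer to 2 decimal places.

t ≈ 13.21 years

1900 = 3181 · e^(-0.039·t)
t = ln(1900/3181) / -0.039 = ln(0.5973) / -0.039 = -0.51534 / -0.039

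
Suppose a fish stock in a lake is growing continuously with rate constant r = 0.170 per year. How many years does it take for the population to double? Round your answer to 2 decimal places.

doubling time ≈ 4.08 years

doubling time = ln(2) / |r| = 0.69315 / 0.17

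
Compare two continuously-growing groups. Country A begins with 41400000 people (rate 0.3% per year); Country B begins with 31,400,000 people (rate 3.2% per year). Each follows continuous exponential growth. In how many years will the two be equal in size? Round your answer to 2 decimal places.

t ≈ 9.53 years

41400000·e^(0.003t) = 31400000·e^(0.032t)
41400000/31400000 = e^((0.032 − 0.003)t) → ln(1.31847) = 0.029·t
t = 0.27647 / 0.029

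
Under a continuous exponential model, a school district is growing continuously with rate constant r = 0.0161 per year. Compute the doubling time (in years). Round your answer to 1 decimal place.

doubling time = ln(2) / |r| = 0.69315 / 0.0161

doubling time ≈ 43.1 years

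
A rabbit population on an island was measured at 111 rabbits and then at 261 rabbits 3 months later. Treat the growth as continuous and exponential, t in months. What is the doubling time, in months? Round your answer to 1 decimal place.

doubling time ≈ 2.4 months

r = ln(261/111) / 3 = ln(2.35135) / 3 ≈ 0.284997 per month
doubling time = ln 2 / |r| = 0.69315 / 0.284997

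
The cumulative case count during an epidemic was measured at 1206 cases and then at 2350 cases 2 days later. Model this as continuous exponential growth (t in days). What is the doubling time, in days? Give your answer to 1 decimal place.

doubling time ≈ 2.1 days

r = ln(2350/1206) / 2 = ln(1.94859) / 2 ≈ 0.333553 per day
doubling time = ln 2 / |r| = 0.69315 / 0.333553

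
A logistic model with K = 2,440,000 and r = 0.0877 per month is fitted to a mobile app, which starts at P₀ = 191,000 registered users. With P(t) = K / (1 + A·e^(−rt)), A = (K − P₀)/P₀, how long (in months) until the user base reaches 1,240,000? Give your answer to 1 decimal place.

A = (2440000 − 191000)/191000 = 11.77487
1240000 = 2440000/(1 + 11.77487·e^(−0.0877t)) → 1 + 11.77487·e^(−0.0877t) = 1.96774
e^(−0.0877t) = 0.082187 → t = ln(12.16736)/0.0877 = 2.49876/0.0877

t ≈ 28.5 months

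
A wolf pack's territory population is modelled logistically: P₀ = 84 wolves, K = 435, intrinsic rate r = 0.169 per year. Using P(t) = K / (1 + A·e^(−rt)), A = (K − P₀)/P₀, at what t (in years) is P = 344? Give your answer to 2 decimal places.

A = (435 − 84)/84 = 4.17857
344 = 435/(1 + 4.17857·e^(−0.169t)) → 1 + 4.17857·e^(−0.169t) = 1.26453
e^(−0.169t) = 0.063307 → t = ln(15.79592)/0.169 = 2.75975/0.169

t ≈ 16.33 years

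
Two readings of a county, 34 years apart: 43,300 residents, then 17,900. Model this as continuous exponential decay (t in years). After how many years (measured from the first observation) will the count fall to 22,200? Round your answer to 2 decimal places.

r = ln(17900/43300) / 34 ≈ -0.025981 per year
t = ln(22200/43300) / r = -0.66806 / -0.025981 ≈ 25.713

t ≈ 25.71 years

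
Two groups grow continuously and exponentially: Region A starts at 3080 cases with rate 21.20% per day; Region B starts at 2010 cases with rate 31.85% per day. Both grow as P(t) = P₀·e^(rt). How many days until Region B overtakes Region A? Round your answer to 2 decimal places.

t ≈ 4.01 days

3080·e^(0.212t) = 2010·e^(0.3185t)
3080/2010 = e^((0.3185 − 0.212)t) → ln(1.53234) = 0.1065·t
t = 0.42679 / 0.1065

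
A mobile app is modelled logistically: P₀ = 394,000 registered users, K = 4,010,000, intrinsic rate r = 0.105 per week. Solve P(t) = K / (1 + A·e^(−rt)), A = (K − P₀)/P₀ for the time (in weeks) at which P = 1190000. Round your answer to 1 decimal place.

A = (4010000 − 394000)/394000 = 9.17766
1190000 = 4010000/(1 + 9.17766·e^(−0.105t)) → 1 + 9.17766·e^(−0.105t) = 3.36975
e^(−0.105t) = 0.258208 → t = ln(3.87284)/0.105 = 1.35399/0.105

t ≈ 12.9 weeks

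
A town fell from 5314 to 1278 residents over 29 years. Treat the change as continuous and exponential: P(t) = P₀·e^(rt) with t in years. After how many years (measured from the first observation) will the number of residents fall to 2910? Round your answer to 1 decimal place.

r = ln(1278/5314) / 29 ≈ -0.04914 per year
t = ln(2910/5314) / r = -0.60219 / -0.04914 ≈ 12.255

t ≈ 12.3 years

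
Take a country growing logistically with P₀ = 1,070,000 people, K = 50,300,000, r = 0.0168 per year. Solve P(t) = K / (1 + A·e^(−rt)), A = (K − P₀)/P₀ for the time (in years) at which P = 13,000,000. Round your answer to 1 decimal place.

A = (50300000 − 1070000)/1070000 = 46.00935
13000000 = 50300000/(1 + 46.00935·e^(−0.0168t)) → 1 + 46.00935·e^(−0.0168t) = 3.86923
e^(−0.0168t) = 0.062362 → t = ln(16.03543)/0.0168 = 2.7748/0.0168

t ≈ 165.2 years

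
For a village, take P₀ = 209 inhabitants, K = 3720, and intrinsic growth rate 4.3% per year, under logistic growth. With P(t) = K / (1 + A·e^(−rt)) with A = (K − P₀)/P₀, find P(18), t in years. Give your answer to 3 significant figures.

A = (3720 − 209)/209 = 16.79904
P(18) = 3720 / (1 + 16.79904·e^(−0.043·18)) = 3720 / (1 + 16.79904·0.461165)
= 3720 / 8.74713 ≈ 425.28

≈ 425 inhabitants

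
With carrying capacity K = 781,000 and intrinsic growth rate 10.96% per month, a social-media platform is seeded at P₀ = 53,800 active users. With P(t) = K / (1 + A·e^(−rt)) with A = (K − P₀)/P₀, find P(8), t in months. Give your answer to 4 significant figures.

≈ 117,900 active users

A = (781000 − 53800)/53800 = 13.51673
P(8) = 781000 / (1 + 13.51673·e^(−0.1096·8)) = 781000 / (1 + 13.51673·0.416112)
= 781000 / 6.62448 ≈ 117896.09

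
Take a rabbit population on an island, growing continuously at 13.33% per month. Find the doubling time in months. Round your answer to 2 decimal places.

doubling time ≈ 5.20 months

doubling time = ln(2) / |r| = 0.69315 / 0.1333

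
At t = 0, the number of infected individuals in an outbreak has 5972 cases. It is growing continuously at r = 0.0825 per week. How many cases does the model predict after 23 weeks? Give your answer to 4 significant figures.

P(23) = 5972 · e^(0.0825·23) = 5972 · e^(1.8975)
= 5972 · 6.6692 ≈ 39828.47

≈ 39,830 cases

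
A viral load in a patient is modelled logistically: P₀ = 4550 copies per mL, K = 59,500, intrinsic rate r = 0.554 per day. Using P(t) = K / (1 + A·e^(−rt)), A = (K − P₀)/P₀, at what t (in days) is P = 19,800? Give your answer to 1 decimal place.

t ≈ 3.2 days

A = (59500 − 4550)/4550 = 12.07692
19800 = 59500/(1 + 12.07692·e^(−0.554t)) → 1 + 12.07692·e^(−0.554t) = 3.00505
e^(−0.554t) = 0.166023 → t = ln(6.02325)/0.554 = 1.79563/0.554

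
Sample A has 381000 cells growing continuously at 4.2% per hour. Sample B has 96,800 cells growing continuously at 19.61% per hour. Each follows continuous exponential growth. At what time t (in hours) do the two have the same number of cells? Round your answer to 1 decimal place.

t ≈ 8.9 hours

381000·e^(0.042t) = 96800·e^(0.1961t)
381000/96800 = e^((0.1961 − 0.042)t) → ln(3.93595) = 0.1541·t
t = 1.37015 / 0.1541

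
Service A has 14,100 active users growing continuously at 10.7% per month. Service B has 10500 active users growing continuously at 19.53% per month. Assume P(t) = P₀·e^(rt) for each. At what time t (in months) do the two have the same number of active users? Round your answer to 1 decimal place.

t ≈ 3.3 months

14100·e^(0.107t) = 10500·e^(0.1953t)
14100/10500 = e^((0.1953 − 0.107)t) → ln(1.34286) = 0.0883·t
t = 0.2948 / 0.0883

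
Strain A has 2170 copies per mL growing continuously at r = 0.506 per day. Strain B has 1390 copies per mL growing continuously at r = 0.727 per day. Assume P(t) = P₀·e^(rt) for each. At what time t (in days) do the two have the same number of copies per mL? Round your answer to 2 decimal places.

t ≈ 2.02 days

2170·e^(0.506t) = 1390·e^(0.727t)
2170/1390 = e^((0.727 − 0.506)t) → ln(1.56115) = 0.221·t
t = 0.44542 / 0.221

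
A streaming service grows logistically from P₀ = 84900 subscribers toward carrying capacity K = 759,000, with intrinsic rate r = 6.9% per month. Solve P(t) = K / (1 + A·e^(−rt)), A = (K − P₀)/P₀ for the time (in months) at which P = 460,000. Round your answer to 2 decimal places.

A = (759000 − 84900)/84900 = 7.93993
460000 = 759000/(1 + 7.93993·e^(−0.069t)) → 1 + 7.93993·e^(−0.069t) = 1.65
e^(−0.069t) = 0.081865 → t = ln(12.21528)/0.069 = 2.50269/0.069

t ≈ 36.27 months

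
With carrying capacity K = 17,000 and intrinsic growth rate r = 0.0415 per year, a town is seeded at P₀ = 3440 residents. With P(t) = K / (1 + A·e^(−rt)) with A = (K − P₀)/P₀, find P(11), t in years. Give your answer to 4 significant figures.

≈ 4,861 residents

A = (17000 − 3440)/3440 = 3.94186
P(11) = 17000 / (1 + 3.94186·e^(−0.0415·11)) = 17000 / (1 + 3.94186·0.633497)
= 17000 / 3.49716 ≈ 4861.09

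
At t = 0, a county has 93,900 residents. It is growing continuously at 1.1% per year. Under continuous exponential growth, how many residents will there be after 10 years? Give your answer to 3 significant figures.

P(10) = 93900 · e^(0.011·10) = 93900 · e^(0.11)
= 93900 · 1.11628 ≈ 104818.51

≈ 105,000 residents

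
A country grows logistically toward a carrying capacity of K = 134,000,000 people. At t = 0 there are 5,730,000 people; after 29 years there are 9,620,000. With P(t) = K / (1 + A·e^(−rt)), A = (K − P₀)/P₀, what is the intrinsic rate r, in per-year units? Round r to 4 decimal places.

A = (134000000 − 5730000)/5730000 = 22.38569
9620000 = 134000000/(1 + 22.38569·e^(−r·29)) → e^(−29r) = (13.92931 − 1)/22.38569 = 0.577571
r = −ln(0.577571)/29 = 0.54892/29

r ≈ 0.0189 per year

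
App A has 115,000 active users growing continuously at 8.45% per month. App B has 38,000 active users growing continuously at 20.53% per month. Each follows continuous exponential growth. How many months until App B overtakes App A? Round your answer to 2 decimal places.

t ≈ 9.17 months

115000·e^(0.0845t) = 38000·e^(0.2053t)
115000/38000 = e^((0.2053 − 0.0845)t) → ln(3.02632) = 0.1208·t
t = 1.10735 / 0.1208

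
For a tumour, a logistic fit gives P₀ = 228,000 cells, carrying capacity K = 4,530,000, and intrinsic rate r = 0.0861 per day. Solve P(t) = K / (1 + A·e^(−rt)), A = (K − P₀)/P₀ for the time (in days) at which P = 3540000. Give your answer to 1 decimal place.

A = (4530000 − 228000)/228000 = 18.86842
3540000 = 4530000/(1 + 18.86842·e^(−0.0861t)) → 1 + 18.86842·e^(−0.0861t) = 1.27966
e^(−0.0861t) = 0.014822 → t = ln(67.4689)/0.0861 = 4.21167/0.0861

t ≈ 48.9 days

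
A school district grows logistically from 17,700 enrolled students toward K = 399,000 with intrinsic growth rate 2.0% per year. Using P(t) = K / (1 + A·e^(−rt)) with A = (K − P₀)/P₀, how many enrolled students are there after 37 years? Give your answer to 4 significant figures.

A = (399000 − 17700)/17700 = 21.54237
P(37) = 399000 / (1 + 21.54237·e^(−0.02·37)) = 399000 / (1 + 21.54237·0.477114)
= 399000 / 11.27817 ≈ 35378.09

≈ 35,380 enrolled students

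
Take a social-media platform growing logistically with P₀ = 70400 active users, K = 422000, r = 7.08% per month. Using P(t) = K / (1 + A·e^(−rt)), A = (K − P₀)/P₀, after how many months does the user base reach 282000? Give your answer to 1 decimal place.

A = (422000 − 70400)/70400 = 4.99432
282000 = 422000/(1 + 4.99432·e^(−0.0708t)) → 1 + 4.99432·e^(−0.0708t) = 1.49645
e^(−0.0708t) = 0.099404 → t = ln(10.05998)/0.0708 = 2.30857/0.0708

t ≈ 32.6 months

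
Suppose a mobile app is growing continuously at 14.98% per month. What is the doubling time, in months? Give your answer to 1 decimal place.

doubling time ≈ 4.6 months

doubling time = ln(2) / |r| = 0.69315 / 0.1498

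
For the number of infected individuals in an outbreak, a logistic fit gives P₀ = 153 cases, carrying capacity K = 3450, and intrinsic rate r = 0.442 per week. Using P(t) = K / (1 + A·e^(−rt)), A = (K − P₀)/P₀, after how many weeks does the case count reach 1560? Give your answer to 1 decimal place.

t ≈ 6.5 weeks

A = (3450 − 153)/153 = 21.54902
1560 = 3450/(1 + 21.54902·e^(−0.442t)) → 1 + 21.54902·e^(−0.442t) = 2.21154
e^(−0.442t) = 0.056222 → t = ln(17.78649)/0.442 = 2.87844/0.442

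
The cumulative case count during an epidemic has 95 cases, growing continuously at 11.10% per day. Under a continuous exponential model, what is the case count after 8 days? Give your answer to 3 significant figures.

P(8) = 95 · e^(0.111·8) = 95 · e^(0.888)
= 95 · 2.43026 ≈ 230.88

≈ 231 cases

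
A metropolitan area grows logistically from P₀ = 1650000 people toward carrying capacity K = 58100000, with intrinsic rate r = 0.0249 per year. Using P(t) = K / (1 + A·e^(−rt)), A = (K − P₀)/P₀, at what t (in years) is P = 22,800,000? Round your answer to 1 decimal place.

t ≈ 124.3 years

A = (58100000 − 1650000)/1650000 = 34.21212
22800000 = 58100000/(1 + 34.21212·e^(−0.0249t)) → 1 + 34.21212·e^(−0.0249t) = 2.54825
e^(−0.0249t) = 0.045254 → t = ln(22.09735)/0.0249 = 3.09546/0.0249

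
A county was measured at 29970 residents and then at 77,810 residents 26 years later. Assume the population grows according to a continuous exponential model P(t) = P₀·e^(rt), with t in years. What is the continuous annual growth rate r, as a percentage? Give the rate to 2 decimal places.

r ≈ 3.67% per year

77810 = 29970 · e^(r·26)
e^(26r) = 77810/29970 = 2.59626
r = ln(2.59626) / 26 = 0.95407 / 26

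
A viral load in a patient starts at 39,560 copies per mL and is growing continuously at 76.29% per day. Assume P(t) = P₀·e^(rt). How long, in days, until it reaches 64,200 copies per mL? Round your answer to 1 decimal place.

t ≈ 0.6 days

64200 = 39560 · e^(0.7629·t)
t = ln(64200/39560) / 0.7629 = ln(1.62285) / 0.7629 = 0.48418 / 0.7629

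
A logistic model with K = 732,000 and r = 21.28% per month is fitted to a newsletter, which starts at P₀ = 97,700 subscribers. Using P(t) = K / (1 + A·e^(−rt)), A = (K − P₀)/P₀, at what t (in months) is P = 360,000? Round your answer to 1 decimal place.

t ≈ 8.6 months

A = (732000 − 97700)/97700 = 6.49232
360000 = 732000/(1 + 6.49232·e^(−0.2128t)) → 1 + 6.49232·e^(−0.2128t) = 2.03333
e^(−0.2128t) = 0.159162 → t = ln(6.28289)/0.2128 = 1.83783/0.2128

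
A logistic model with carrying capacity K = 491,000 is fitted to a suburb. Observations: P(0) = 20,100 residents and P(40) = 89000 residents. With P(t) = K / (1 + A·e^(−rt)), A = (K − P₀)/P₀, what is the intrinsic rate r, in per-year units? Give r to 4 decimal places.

r ≈ 0.0412 per year

A = (491000 − 20100)/20100 = 23.42786
89000 = 491000/(1 + 23.42786·e^(−r·40)) → e^(−40r) = (5.51685 − 1)/23.42786 = 0.192798
r = −ln(0.192798)/40 = 1.64611/40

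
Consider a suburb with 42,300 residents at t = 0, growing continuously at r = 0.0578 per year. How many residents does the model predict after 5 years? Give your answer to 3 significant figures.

≈ 56,500 residents

P(5) = 42300 · e^(0.0578·5) = 42300 · e^(0.289)
= 42300 · 1.33509 ≈ 56474.38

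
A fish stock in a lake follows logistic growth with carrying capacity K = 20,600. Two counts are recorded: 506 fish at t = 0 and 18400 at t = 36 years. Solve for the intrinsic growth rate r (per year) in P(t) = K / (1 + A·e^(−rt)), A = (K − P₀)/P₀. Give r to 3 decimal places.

A = (20600 − 506)/506 = 39.71146
18400 = 20600/(1 + 39.71146·e^(−r·36)) → e^(−36r) = (1.11957 − 1)/39.71146 = 0.003011
r = −ln(0.003011)/36 = 5.80553/36

r ≈ 0.161 per year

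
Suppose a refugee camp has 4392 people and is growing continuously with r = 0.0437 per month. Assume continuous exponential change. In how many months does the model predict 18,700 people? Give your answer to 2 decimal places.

t ≈ 33.15 months

18700 = 4392 · e^(0.0437·t)
t = ln(18700/4392) / 0.0437 = ln(4.25774) / 0.0437 = 1.44874 / 0.0437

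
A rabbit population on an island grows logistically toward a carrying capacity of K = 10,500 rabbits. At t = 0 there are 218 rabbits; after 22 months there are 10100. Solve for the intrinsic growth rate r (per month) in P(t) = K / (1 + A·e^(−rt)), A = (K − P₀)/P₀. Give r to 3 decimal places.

r ≈ 0.322 per month

A = (10500 − 218)/218 = 47.16514
10100 = 10500/(1 + 47.16514·e^(−r·22)) → e^(−22r) = (1.0396 − 1)/47.16514 = 0.00084
r = −ln(0.00084)/22 = 7.08248/22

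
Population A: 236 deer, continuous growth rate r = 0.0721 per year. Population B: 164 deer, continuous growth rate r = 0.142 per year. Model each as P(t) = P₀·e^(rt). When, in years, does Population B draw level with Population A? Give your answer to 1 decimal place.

t ≈ 5.2 years

236·e^(0.0721t) = 164·e^(0.142t)
236/164 = e^((0.142 − 0.0721)t) → ln(1.43902) = 0.0699·t
t = 0.36397 / 0.0699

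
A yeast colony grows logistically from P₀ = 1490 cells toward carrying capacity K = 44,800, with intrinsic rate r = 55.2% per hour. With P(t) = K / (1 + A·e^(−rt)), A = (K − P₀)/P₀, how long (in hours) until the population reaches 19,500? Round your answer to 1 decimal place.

t ≈ 5.6 hours

A = (44800 − 1490)/1490 = 29.06711
19500 = 44800/(1 + 29.06711·e^(−0.552t)) → 1 + 29.06711·e^(−0.552t) = 2.29744
e^(−0.552t) = 0.044636 → t = ln(22.40351)/0.552 = 3.10922/0.552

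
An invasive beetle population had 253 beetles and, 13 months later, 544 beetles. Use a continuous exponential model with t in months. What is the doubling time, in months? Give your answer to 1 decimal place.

r = ln(544/253) / 13 = ln(2.1502) / 13 ≈ 0.058889 per month
doubling time = ln 2 / |r| = 0.69315 / 0.058889

doubling time ≈ 11.8 months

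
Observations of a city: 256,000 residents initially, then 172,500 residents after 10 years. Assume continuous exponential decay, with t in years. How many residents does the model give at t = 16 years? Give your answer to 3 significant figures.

≈ 136,000 residents

r = ln(172500/256000) / 10 ≈ -0.039478 per year
P(16) = 256000 · e^(-0.039478·16) = 256000 · 0.53171 ≈ 136118.95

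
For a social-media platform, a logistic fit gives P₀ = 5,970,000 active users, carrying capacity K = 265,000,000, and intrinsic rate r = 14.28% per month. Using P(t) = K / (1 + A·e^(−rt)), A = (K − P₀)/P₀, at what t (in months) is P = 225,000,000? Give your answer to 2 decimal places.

t ≈ 38.50 months

A = (265000000 − 5970000)/5970000 = 43.38861
225000000 = 265000000/(1 + 43.38861·e^(−0.1428t)) → 1 + 43.38861·e^(−0.1428t) = 1.17778
e^(−0.1428t) = 0.004097 → t = ln(244.06093)/0.1428 = 5.49742/0.1428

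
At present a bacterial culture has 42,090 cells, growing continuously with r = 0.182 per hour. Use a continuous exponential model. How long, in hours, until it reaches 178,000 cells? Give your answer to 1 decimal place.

t ≈ 7.9 hours

178000 = 42090 · e^(0.182·t)
t = ln(178000/42090) / 0.182 = ln(4.22903) / 0.182 = 1.44197 / 0.182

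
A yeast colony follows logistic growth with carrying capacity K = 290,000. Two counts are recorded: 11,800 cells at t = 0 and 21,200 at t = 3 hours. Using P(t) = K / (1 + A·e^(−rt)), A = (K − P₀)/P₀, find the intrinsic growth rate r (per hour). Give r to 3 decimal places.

r ≈ 0.207 per hour

A = (290000 − 11800)/11800 = 23.57627
21200 = 290000/(1 + 23.57627·e^(−r·3)) → e^(−3r) = (13.67925 − 1)/23.57627 = 0.537797
r = −ln(0.537797)/3 = 0.62027/3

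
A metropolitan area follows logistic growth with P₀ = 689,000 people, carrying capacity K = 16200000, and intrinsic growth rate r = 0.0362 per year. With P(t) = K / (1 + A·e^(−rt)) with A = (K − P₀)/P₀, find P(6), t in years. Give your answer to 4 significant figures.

≈ 847,400 people

A = (16200000 − 689000)/689000 = 22.51234
P(6) = 16200000 / (1 + 22.51234·e^(−0.0362·6)) = 16200000 / (1 + 22.51234·0.804769)
= 16200000 / 19.11723 ≈ 847403.07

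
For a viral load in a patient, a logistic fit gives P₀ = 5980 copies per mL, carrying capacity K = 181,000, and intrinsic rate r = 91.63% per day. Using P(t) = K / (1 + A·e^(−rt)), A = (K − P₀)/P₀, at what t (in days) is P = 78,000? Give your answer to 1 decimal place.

A = (181000 − 5980)/5980 = 29.26756
78000 = 181000/(1 + 29.26756·e^(−0.9163t)) → 1 + 29.26756·e^(−0.9163t) = 2.32051
e^(−0.9163t) = 0.045119 → t = ln(22.16378)/0.9163 = 3.09846/0.9163

t ≈ 3.4 days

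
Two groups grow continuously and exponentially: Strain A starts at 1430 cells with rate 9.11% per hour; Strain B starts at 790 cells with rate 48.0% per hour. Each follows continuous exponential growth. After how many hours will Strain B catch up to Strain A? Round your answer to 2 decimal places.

t ≈ 1.53 hours

1430·e^(0.0911t) = 790·e^(0.48t)
1430/790 = e^((0.48 − 0.0911)t) → ln(1.81013) = 0.3889·t
t = 0.5934 / 0.3889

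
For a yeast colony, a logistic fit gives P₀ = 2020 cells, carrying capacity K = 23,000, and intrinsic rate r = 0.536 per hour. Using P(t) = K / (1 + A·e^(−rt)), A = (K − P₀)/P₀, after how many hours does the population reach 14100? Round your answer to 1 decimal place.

t ≈ 5.2 hours

A = (23000 − 2020)/2020 = 10.38614
14100 = 23000/(1 + 10.38614·e^(−0.536t)) → 1 + 10.38614·e^(−0.536t) = 1.63121
e^(−0.536t) = 0.060774 → t = ln(16.45444)/0.536 = 2.8006/0.536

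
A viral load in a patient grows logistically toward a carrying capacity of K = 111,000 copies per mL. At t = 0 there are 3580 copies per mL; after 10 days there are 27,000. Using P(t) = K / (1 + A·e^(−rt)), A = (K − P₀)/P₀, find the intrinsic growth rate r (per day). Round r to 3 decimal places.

r ≈ 0.227 per day

A = (111000 − 3580)/3580 = 30.00559
27000 = 111000/(1 + 30.00559·e^(−r·10)) → e^(−10r) = (4.11111 − 1)/30.00559 = 0.103684
r = −ln(0.103684)/10 = 2.2664/10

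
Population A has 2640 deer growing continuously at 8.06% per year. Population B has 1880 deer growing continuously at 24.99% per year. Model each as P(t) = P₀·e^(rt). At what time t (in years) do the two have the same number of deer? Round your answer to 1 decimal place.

2640·e^(0.0806t) = 1880·e^(0.2499t)
2640/1880 = e^((0.2499 − 0.0806)t) → ln(1.40426) = 0.1693·t
t = 0.33951 / 0.1693

t ≈ 2.0 years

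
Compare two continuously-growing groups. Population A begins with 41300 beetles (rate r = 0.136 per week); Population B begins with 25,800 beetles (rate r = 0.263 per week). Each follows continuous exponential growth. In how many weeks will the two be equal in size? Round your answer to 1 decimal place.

t ≈ 3.7 weeks

41300·e^(0.136t) = 25800·e^(0.263t)
41300/25800 = e^((0.263 − 0.136)t) → ln(1.60078) = 0.127·t
t = 0.47049 / 0.127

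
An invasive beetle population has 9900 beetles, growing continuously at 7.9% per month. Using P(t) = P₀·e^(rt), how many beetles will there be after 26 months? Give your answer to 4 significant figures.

≈ 77,210 beetles

P(26) = 9900 · e^(0.079·26) = 9900 · e^(2.054)
= 9900 · 7.79903 ≈ 77210.45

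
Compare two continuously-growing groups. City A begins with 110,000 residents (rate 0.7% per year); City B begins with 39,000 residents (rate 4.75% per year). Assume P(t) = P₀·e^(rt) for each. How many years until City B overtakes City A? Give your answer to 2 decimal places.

110000·e^(0.007t) = 39000·e^(0.0475t)
110000/39000 = e^((0.0475 − 0.007)t) → ln(2.82051) = 0.0405·t
t = 1.03692 / 0.0405

t ≈ 25.60 years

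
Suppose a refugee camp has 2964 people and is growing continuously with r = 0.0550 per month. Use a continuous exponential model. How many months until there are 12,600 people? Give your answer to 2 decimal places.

t ≈ 26.31 months

12600 = 2964 · e^(0.055·t)
t = ln(12600/2964) / 0.055 = ln(4.25101) / 0.055 = 1.44716 / 0.055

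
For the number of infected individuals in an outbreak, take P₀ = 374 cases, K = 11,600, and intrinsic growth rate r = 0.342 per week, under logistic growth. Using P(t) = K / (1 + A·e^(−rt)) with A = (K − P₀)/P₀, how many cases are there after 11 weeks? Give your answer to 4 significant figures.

A = (11600 − 374)/374 = 30.01604
P(11) = 11600 / (1 + 30.01604·e^(−0.342·11)) = 11600 / (1 + 30.01604·0.023237)
= 11600 / 1.69749 ≈ 6833.62

≈ 6,834 cases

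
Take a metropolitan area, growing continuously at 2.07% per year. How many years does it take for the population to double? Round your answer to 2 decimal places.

doubling time = ln(2) / |r| = 0.69315 / 0.0207

doubling time ≈ 33.49 years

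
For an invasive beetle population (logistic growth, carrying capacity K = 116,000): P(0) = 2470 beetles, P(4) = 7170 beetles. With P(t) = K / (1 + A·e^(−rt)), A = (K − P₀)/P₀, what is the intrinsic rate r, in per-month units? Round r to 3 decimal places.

r ≈ 0.277 per month

A = (116000 − 2470)/2470 = 45.96356
7170 = 116000/(1 + 45.96356·e^(−r·4)) → e^(−4r) = (16.17852 − 1)/45.96356 = 0.330229
r = −ln(0.330229)/4 = 1.10797/4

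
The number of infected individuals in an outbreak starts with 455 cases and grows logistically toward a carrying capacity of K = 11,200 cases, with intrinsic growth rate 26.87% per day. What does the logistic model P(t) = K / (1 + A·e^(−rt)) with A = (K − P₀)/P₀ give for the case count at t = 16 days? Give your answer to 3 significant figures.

≈ 8,480 cases

A = (11200 − 455)/455 = 23.61538
P(16) = 11200 / (1 + 23.61538·e^(−0.2687·16)) = 11200 / (1 + 23.61538·0.013579)
= 11200 / 1.32068 ≈ 8480.46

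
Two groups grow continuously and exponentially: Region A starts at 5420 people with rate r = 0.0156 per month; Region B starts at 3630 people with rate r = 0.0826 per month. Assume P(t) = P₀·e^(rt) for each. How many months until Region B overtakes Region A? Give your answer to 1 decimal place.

t ≈ 6.0 months

5420·e^(0.0156t) = 3630·e^(0.0826t)
5420/3630 = e^((0.0826 − 0.0156)t) → ln(1.49311) = 0.067·t
t = 0.40086 / 0.067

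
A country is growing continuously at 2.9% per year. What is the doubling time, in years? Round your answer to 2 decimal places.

doubling time ≈ 23.90 years

doubling time = ln(2) / |r| = 0.69315 / 0.029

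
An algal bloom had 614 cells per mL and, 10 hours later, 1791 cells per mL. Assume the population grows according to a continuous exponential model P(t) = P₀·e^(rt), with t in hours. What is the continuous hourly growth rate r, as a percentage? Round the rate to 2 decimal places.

1791 = 614 · e^(r·10)
e^(10r) = 1791/614 = 2.91694
r = ln(2.91694) / 10 = 1.07053 / 10

r ≈ 10.71% per hour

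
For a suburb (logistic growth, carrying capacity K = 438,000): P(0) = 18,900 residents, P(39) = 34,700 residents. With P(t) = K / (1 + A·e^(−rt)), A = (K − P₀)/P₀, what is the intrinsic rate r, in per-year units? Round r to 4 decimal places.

r ≈ 0.0166 per year

A = (438000 − 18900)/18900 = 22.1746
34700 = 438000/(1 + 22.1746·e^(−r·39)) → e^(−39r) = (12.62248 − 1)/22.1746 = 0.524135
r = −ln(0.524135)/39 = 0.64601/39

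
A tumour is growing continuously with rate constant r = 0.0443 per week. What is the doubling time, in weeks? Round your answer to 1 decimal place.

doubling time ≈ 15.6 weeks

doubling time = ln(2) / |r| = 0.69315 / 0.0443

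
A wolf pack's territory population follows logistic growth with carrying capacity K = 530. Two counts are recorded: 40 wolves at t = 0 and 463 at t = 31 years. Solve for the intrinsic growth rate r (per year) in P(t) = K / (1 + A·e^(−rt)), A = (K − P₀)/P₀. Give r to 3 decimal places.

A = (530 − 40)/40 = 12.25
463 = 530/(1 + 12.25·e^(−r·31)) → e^(−31r) = (1.14471 − 1)/12.25 = 0.011813
r = −ln(0.011813)/31 = 4.43856/31

r ≈ 0.143 per year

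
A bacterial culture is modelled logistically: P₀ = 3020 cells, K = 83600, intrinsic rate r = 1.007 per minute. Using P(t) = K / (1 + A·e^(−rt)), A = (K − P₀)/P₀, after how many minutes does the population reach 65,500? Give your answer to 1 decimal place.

t ≈ 4.5 minutes

A = (83600 − 3020)/3020 = 26.68212
65500 = 83600/(1 + 26.68212·e^(−1.007t)) → 1 + 26.68212·e^(−1.007t) = 1.27634
e^(−1.007t) = 0.010357 → t = ln(96.55684)/1.007 = 4.57013/1.007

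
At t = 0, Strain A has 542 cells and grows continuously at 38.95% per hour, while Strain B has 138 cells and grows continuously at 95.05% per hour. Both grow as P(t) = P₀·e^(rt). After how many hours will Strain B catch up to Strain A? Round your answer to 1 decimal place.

542·e^(0.3895t) = 138·e^(0.9505t)
542/138 = e^((0.9505 − 0.3895)t) → ln(3.92754) = 0.561·t
t = 1.36801 / 0.561

t ≈ 2.4 hours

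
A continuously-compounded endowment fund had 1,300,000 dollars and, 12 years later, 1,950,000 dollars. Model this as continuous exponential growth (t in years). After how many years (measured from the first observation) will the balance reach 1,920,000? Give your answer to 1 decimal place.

t ≈ 11.5 years

r = ln(1950000/1300000) / 12 ≈ 0.033789 per year
t = ln(1920000/1300000) / r = 0.38996 / 0.033789 ≈ 11.541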